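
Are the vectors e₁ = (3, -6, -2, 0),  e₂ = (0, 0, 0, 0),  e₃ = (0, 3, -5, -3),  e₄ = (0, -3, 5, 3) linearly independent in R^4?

linearly dependent

One of the vectors is the zero vector, so the set is linearly dependent.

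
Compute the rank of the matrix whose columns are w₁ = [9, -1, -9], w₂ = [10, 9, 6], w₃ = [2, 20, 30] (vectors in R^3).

rank 2

Form the matrix with w₁, w₂, w₃ as columns and reduce.
Exactly 2 pivots survive; hence the rank is 2.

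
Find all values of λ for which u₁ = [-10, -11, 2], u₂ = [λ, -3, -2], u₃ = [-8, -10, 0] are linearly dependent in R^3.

λ = -6/5

The vectors are dependent exactly when the determinant of the matrix with rows u₁, u₂, u₃ vanishes.
Cofactor expansion gives det = -20*λ - 24.
Solving -20*λ - 24 = 0 yields λ = -6/5.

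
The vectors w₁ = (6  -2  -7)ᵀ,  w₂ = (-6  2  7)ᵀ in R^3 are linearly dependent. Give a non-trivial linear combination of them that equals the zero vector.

Row-reduce the matrix with w₁, w₂ as columns; the null space gives the coefficients.
One solution (up to scaling) is (1, 1).

w₁ + w₂ = 0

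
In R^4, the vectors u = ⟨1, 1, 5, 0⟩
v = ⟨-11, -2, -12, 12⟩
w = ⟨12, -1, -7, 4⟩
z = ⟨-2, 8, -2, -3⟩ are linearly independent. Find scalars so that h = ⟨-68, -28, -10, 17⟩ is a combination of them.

Set up the augmented matrix [u | v | w | z | h] and row-reduce.
The system has the unique solution (a₁, …, a₄) = (-4, 2, -4, -3).

h = -4u + 2v - 4w - 3z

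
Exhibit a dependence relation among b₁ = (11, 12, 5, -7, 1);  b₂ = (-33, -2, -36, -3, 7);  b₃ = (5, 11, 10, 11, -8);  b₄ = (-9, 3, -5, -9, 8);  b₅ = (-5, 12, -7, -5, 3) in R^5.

2b₁ + b₂ + b₃ + b₄ - 3b₅ = 0

Write the vectors as columns of a matrix and find a nonzero vector in its null space.
One solution (up to scaling) is (2, 1, 1, 1, -3).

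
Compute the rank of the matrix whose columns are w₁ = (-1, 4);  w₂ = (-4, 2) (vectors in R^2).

Row-reduce the 2×2 matrix with these as rows.
Exactly 2 pivots survive; hence the rank is 2.

rank 2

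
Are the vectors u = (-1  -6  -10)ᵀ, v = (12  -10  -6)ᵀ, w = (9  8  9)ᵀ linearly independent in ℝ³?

The matrix [u|v|w] has determinant -846.
A nonzero determinant means the columns are linearly independent.

linearly independent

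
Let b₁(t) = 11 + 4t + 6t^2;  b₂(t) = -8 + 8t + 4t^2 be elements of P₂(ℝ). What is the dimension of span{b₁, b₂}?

2

Represent each element by its coordinate vector in ℝ³.
Form the matrix with b₁, b₂ as columns and reduce.
Reduction leaves 2 leading entries, giving rank 2.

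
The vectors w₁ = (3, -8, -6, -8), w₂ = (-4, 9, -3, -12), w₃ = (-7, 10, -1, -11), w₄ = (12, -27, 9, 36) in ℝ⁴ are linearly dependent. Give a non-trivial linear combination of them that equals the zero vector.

3w₂ + w₄ = 0

Solve the homogeneous system with w₁, w₂, w₃, w₄ as columns by row-reducing the coefficient matrix.
The free variable yields coefficients (0, 3, 0, 1) (any nonzero multiple also works).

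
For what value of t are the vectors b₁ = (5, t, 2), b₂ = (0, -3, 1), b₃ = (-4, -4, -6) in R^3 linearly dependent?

The set is linearly dependent precisely when det[b₁; b₂; b₃] = 0.
Cofactor expansion gives det = 86 - 4*t.
This vanishes exactly when t = 43/2.

t = 43/2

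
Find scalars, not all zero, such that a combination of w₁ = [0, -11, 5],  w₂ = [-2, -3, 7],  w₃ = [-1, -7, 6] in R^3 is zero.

Solve the homogeneous system with w₁, w₂, w₃ as columns by row-reducing the coefficient matrix.
A generator of the null space is (1, 1, -2).

w₁ + w₂ - 2w₃ = 0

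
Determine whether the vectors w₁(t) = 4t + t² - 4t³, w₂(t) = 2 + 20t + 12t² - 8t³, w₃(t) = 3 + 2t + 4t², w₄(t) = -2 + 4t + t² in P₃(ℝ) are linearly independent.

Take coordinates with respect to the standard basis {1, t, …, t³}.
Form the 4×4 matrix with these as columns; its determinant is 0.
A zero determinant means the columns are linearly dependent.
Indeed 2w₁ - w₂ + 2w₃ + 2w₄ = 0.

linearly dependent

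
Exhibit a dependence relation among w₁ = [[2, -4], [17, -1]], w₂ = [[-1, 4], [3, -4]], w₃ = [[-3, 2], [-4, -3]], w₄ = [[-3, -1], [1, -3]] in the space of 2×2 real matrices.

w₁ - w₂ + 3w₃ - 2w₄ = 0

Take coordinates with respect to {E₁₁, E₁₂, E₂₁, E₂₂}.
Solve the homogeneous system with w₁, w₂, w₃, w₄ as columns by row-reducing the coefficient matrix.
A generator of the null space is (1, -1, 3, -2).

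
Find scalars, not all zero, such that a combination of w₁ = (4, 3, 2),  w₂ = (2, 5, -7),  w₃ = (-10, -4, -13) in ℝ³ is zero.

Row-reduce the matrix with w₁, w₂, w₃ as columns; the null space gives the coefficients.
One solution (up to scaling) is (3, -1, 1).

3w₁ - w₂ + w₃ = 0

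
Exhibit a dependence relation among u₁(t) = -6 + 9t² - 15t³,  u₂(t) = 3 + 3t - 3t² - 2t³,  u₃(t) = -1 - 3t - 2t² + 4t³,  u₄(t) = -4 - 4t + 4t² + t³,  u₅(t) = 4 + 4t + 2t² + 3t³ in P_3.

Pass to coordinate vectors relative to the basis {1, t, …, t³}.
Set up α₁u₁ + … + α₅u₅ = 0 and solve the homogeneous system.
The free variable yields coefficients (1, -1, 3, -2, 1) (any nonzero multiple also works).

u₁ - u₂ + 3u₃ - 2u₄ + u₅ = 0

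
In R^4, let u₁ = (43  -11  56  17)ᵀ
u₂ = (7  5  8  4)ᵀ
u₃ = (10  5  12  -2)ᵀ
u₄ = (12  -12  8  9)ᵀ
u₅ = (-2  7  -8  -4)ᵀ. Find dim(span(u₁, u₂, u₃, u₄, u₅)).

dim = 4

Form the matrix with u₁, u₂, u₃, u₄, u₅ as columns and reduce.
Reduction leaves 4 leading entries, giving rank 4.
(With 5 elements in a 4-dimensional space the rank is at most 4.)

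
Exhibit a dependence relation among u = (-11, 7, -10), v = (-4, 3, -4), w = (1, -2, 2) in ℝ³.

Row-reduce the matrix with u, v, w as columns; the null space gives the coefficients.
The free variable yields coefficients (1, -3, -1) (any nonzero multiple also works).

u - 3v - w = 0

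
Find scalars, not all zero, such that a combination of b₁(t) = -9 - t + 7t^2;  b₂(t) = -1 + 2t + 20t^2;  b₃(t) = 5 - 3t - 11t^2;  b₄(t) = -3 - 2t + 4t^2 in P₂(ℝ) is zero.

Take coordinates with respect to {1, t, t^2}.
Row-reduce the matrix with b₁, b₂, b₃, b₄ as columns; the null space gives the coefficients.
One solution (up to scaling) is (2, 1, 2, -3).

2b₁ + b₂ + 2b₃ - 3b₄ = 0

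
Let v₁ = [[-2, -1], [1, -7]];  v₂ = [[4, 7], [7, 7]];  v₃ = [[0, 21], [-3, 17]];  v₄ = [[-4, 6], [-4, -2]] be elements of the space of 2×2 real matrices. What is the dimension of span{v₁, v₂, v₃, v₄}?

Pass to coordinate vectors with respect to the basis {E₁₁, E₁₂, E₂₁, E₂₂}.
Apply Gaussian elimination to the matrix whose rows are v₁, v₂, v₃, v₄.
Exactly 3 pivots survive; hence the rank is 3.

3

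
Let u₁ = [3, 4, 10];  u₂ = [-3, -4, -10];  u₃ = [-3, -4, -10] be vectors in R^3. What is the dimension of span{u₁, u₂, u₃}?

Apply Gaussian elimination to the matrix whose rows are u₁, u₂, u₃.
The echelon form has 1 nonzero row, so the rank is 1.

dim = 1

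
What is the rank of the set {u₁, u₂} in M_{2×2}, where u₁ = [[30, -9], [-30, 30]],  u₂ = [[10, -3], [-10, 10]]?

Pass to coordinate vectors with respect to the basis {E₁₁, E₁₂, E₂₁, E₂₂}.
Row-reduce the 2×4 matrix with these as rows.
There is 1 pivot column, so rank = 1.

1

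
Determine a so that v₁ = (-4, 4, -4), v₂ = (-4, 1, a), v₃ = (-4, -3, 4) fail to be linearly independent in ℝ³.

Dependence holds iff the 3×3 matrix [v₁ v₂ v₃] is singular.
Cofactor expansion gives det = -28*a - 16.
This vanishes exactly when a = -4/7.

a = -4/7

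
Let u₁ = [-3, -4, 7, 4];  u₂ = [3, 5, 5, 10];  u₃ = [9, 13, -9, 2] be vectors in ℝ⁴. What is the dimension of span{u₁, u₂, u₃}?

2

Put the 4×3 matrix [u₁|u₂|u₃] into echelon form.
The echelon form has 2 nonzero rows, so the rank is 2.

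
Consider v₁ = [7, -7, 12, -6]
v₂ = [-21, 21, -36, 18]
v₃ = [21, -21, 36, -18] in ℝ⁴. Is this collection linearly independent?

Place the vectors as rows of a 3×4 matrix and reduce to echelon form.
The reduction yields 1 nonzero row, so the rank is 1.
Since rank 1 < 3, the set is linearly dependent.

linearly dependent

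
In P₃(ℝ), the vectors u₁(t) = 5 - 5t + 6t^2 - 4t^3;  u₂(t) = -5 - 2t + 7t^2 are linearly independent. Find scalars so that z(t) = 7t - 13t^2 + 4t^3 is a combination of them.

Identify each element with its coordinate vector in ℝ⁴ via {1, t, …, t^3}.
Write z = a₁u₁ + a₂u₂ and equate components.
Row-reducing the augmented matrix gives the unique coefficients (a₁, a₂) = (-1, -1).

z = -u₁ - u₂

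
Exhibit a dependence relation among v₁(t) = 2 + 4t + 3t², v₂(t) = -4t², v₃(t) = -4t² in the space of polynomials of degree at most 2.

v₂ - v₃ = 0

Pass to coordinate vectors relative to the basis {1, t, t²}.
Row-reduce the matrix with v₁, v₂, v₃ as columns; the null space gives the coefficients.
One solution (up to scaling) is (0, 1, -1).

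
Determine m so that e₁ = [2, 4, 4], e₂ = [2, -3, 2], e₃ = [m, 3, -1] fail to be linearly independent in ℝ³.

Place the vectors as rows of a 3×3 matrix; dependence ⇔ determinant zero.
Expanding, det = 20*m + 26.
Setting this to zero gives m = -13/10.

m = -13/10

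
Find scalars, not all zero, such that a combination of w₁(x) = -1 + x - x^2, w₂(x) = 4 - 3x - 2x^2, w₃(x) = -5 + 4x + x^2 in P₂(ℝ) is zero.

Take coordinates with respect to {1, x, x^2}.
Set up α₁w₁ + … + α₃w₃ = 0 and solve the homogeneous system.
The free variable yields coefficients (1, -1, -1) (any nonzero multiple also works).

w₁ - w₂ - w₃ = 0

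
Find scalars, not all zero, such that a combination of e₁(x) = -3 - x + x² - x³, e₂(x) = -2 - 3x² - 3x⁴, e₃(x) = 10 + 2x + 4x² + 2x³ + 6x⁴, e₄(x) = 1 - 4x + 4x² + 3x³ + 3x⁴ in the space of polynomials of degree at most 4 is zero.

2e₁ + 2e₂ + e₃ = 0

Take coordinates with respect to {1, x, …, x⁴}.
Set up α₁e₁ + … + α₄e₄ = 0 and solve the homogeneous system.
A generator of the null space is (2, 2, 1, 0).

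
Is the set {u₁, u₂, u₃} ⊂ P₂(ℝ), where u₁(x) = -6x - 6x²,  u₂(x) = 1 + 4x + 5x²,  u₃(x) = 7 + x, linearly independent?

linearly independent

Take coordinates with respect to the standard basis {1, x, x²}.
Place the vectors as rows of a 3×3 matrix and reduce to echelon form.
The reduction yields 3 nonzero rows, so the rank is 3.
Since rank = 3 (the number of vectors), the set is linearly independent.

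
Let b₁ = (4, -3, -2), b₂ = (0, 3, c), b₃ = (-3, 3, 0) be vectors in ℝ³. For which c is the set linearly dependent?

c = -6

The vectors are dependent exactly when the determinant of the matrix with rows b₁, b₂, b₃ vanishes.
The determinant works out to -3*c - 18.
This vanishes exactly when c = -6.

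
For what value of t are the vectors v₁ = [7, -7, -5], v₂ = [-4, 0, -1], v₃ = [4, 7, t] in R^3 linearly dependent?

t = 31/4

The vectors are dependent exactly when the determinant of the matrix with rows v₁, v₂, v₃ vanishes.
The determinant works out to 217 - 28*t.
This vanishes exactly when t = 31/4.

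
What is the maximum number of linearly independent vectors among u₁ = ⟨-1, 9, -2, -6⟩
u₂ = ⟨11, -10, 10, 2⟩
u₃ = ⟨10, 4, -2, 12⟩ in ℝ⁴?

3

Apply Gaussian elimination to the matrix whose rows are u₁, u₂, u₃.
Reduction leaves 3 leading entries, giving rank 3.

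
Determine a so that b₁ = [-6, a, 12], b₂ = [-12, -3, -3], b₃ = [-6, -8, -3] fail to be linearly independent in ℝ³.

a = 57

Dependence holds iff the 3×3 matrix [b₁ b₂ b₃] is singular.
Cofactor expansion gives det = 1026 - 18*a.
Solving 1026 - 18*a = 0 yields a = 57.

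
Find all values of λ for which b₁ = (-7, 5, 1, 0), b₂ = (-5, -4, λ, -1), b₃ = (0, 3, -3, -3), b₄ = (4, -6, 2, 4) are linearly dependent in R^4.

λ = 14

The set is linearly dependent precisely when det[b₁; b₂; b₃; b₄] = 0.
The determinant works out to 18*λ - 252.
Setting this to zero gives λ = 14.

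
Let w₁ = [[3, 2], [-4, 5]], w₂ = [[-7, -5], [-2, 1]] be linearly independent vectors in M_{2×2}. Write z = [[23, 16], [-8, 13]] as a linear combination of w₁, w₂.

Identify each element with its coordinate vector in ℝ⁴ via {E₁₁, E₁₂, E₂₁, E₂₂}.
Write z = a₁w₁ + a₂w₂ and equate components.
Row-reducing the augmented matrix gives the unique coefficients (a₁, a₂) = (3, -2).

z = 3w₁ - 2w₂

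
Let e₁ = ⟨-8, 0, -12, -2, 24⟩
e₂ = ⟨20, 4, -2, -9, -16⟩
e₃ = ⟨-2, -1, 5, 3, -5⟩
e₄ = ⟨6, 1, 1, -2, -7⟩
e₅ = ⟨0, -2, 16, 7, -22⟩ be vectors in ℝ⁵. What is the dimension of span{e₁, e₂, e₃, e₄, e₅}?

dim = 2

Put the 5×5 matrix [e₁|e₂|e₃|e₄|e₅] into echelon form.
Exactly 2 pivots survive; hence the rank is 2.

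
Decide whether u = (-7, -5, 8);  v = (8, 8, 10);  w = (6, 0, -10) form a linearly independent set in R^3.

Row-reduce the matrix whose columns are u, v, w.
The reduction yields 3 nonzero rows, so the rank is 3.
Since rank = 3 (the number of vectors), the set is linearly independent.

linearly independent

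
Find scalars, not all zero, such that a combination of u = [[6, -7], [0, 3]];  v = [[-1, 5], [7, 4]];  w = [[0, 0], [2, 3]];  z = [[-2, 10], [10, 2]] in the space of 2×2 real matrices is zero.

2v - 2w - z = 0

Write each element as a vector in ℝ⁴ using {E₁₁, E₁₂, E₂₁, E₂₂}.
Row-reduce the matrix with u, v, w, z as columns; the null space gives the coefficients.
One solution (up to scaling) is (0, 2, -2, -1).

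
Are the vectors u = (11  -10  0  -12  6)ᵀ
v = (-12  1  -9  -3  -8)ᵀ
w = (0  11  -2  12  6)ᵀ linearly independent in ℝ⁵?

Place the vectors as rows of a 3×5 matrix and reduce to echelon form.
The reduction yields 3 nonzero rows, so the rank is 3.
Since rank = 3 (the number of vectors), the set is linearly independent.

linearly independent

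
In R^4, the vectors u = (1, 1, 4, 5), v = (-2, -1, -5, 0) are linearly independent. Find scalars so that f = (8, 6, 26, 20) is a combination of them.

f = 4u - 2v

Set up the augmented matrix [u | v | f] and row-reduce.
Row-reducing the augmented matrix gives the unique coefficients (a₁, a₂) = (4, -2).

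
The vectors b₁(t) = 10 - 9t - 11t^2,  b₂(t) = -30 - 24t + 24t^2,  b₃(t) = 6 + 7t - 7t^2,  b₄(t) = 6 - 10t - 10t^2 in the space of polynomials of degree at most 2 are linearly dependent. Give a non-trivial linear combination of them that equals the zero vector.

3b₁ + b₂ + 3b₃ - 3b₄ = 0

Pass to coordinate vectors relative to the basis {1, t, t^2}.
Solve the homogeneous system with b₁, b₂, b₃, b₄ as columns by row-reducing the coefficient matrix.
One solution (up to scaling) is (3, 1, 3, -3).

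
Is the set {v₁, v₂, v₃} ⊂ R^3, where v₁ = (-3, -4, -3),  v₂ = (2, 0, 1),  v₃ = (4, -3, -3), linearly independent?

Form the 3×3 matrix with these as columns; its determinant is -31.
A nonzero determinant means the columns are linearly independent.

linearly independent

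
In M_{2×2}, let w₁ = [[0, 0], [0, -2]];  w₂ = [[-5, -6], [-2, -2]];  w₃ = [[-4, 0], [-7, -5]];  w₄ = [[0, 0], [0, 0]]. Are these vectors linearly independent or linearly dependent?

Write each element as a coordinate vector in ℝ⁴ using {E₁₁, E₁₂, E₂₁, E₂₂}.
One of the vectors is the zero vector, so the set is linearly dependent.

linearly dependent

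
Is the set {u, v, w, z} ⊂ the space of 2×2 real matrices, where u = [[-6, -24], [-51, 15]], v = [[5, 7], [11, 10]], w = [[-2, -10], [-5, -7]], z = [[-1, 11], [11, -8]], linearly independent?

Write each element as a coordinate vector in ℝ⁴ using {E₁₁, E₁₂, E₂₁, E₂₂}.
The matrix [u|v|w|z] has determinant 0.
A zero determinant means the columns are linearly dependent.
Indeed u + 3v + 3w + 3z = 0.

linearly dependent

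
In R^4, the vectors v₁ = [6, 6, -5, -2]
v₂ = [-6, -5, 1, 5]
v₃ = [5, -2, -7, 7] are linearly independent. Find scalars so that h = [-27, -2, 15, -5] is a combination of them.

Write h = c₁v₁ + … + c₃v₃ and equate components.
Back-substitution yields (c₁, c₂, c₃) = (2, 4, -3).

h = 2v₁ + 4v₂ - 3v₃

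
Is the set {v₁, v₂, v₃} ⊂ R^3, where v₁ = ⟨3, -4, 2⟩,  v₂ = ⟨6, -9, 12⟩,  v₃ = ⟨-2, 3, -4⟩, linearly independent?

linearly dependent

One vector is a scalar multiple of another, so the set is dependent.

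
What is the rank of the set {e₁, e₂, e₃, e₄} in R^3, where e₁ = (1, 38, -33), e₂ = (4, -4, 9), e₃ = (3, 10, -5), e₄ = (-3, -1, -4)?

3

Apply Gaussian elimination to the matrix whose rows are e₁, e₂, e₃, e₄.
There are 3 pivot columns, so rank = 3.
(With 4 elements in a 3-dimensional space the rank is at most 3.)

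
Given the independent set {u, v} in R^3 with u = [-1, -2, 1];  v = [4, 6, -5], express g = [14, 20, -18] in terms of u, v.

g = 2u + 4v

Since u, v are independent, the coefficients expressing g are uniquely determined by a linear system.
Back-substitution yields (c₁, c₂) = (2, 4).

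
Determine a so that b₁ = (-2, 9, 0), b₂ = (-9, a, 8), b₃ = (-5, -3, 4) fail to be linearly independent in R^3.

Place the vectors as rows of a 3×3 matrix; dependence ⇔ determinant zero.
The determinant works out to -8*a - 84.
Solving -8*a - 84 = 0 yields a = -21/2.

a = -21/2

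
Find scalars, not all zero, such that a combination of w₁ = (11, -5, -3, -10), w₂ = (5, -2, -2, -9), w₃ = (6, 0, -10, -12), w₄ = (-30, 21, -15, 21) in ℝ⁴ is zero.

3w₁ + 3w₂ - 3w₃ + w₄ = 0

Set up α₁w₁ + … + α₄w₄ = 0 and solve the homogeneous system.
The free variable yields coefficients (3, 3, -3, 1) (any nonzero multiple also works).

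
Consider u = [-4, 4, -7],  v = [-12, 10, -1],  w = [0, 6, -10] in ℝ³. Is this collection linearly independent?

linearly independent

Form the 3×3 matrix with these as columns; its determinant is 400.
A nonzero determinant means the columns are linearly independent.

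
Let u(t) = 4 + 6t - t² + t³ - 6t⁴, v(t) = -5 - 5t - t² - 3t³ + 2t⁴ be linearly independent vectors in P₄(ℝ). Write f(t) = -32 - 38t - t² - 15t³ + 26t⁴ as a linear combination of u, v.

f = -3u + 4v

Take coordinate vectors relative to {1, t, …, t⁴}.
Set up the augmented matrix [u | v | f] and row-reduce.
Row-reducing the augmented matrix gives the unique coefficients (α₁, α₂) = (-3, 4).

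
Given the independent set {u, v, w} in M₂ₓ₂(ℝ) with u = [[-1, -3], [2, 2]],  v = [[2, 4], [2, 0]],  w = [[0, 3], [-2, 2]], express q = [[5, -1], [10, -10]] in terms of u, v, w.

Work in coordinates with respect to the standard basis {E₁₁, E₁₂, E₂₁, E₂₂}.
Solve the system with u, v, w as columns and q as the right-hand side.
The system has the unique solution (a₁, a₂, a₃) = (-1, 2, -4).

q = -u + 2v - 4w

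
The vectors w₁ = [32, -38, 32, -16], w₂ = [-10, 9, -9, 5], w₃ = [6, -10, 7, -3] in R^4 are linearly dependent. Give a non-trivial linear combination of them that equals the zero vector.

Set up α₁w₁ + … + α₃w₃ = 0 and solve the homogeneous system.
One solution (up to scaling) is (1, 2, -2).

w₁ + 2w₂ - 2w₃ = 0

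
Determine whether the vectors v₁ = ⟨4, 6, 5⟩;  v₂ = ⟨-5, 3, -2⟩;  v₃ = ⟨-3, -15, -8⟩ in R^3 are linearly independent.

linearly dependent

Form the 3×3 matrix with these as columns; its determinant is 0.
A zero determinant means the columns are linearly dependent.
Indeed 2v₁ + v₂ + v₃ = 0.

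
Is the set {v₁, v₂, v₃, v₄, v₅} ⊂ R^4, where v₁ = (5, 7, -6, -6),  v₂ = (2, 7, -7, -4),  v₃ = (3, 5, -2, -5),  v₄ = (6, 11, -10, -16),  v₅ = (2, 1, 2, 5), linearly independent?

There are 5 vectors in a 4-dimensional space, so they cannot be linearly independent.

linearly dependent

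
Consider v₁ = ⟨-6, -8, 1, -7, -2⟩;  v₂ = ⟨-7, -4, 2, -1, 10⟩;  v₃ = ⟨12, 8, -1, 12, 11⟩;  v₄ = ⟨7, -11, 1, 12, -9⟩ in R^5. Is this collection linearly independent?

linearly independent

Place the vectors as rows of a 4×5 matrix and reduce to echelon form.
The reduction yields 4 nonzero rows, so the rank is 4.
Since rank = 4 (the number of vectors), the set is linearly independent.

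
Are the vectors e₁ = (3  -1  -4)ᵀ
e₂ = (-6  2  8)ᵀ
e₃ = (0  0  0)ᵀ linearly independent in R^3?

linearly dependent

One of the vectors is the zero vector, so the set is linearly dependent.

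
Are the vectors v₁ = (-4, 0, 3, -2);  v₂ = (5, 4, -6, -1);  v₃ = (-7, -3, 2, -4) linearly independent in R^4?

Row-reduce the matrix whose columns are v₁, v₂, v₃.
The reduction yields 3 nonzero rows, so the rank is 3.
Since rank = 3 (the number of vectors), the set is linearly independent.

linearly independent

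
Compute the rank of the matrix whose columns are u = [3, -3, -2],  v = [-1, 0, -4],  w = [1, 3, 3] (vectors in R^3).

3

Put the 3×3 matrix [u|v|w] into echelon form.
Reduction leaves 3 leading entries, giving rank 3.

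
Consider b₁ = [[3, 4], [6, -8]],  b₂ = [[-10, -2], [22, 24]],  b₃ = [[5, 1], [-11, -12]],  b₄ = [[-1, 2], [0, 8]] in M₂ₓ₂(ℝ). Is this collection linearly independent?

Take coordinates with respect to the standard basis {E₁₁, E₁₂, E₂₁, E₂₂}.
One vector is a scalar multiple of another, so the set is dependent.

linearly dependent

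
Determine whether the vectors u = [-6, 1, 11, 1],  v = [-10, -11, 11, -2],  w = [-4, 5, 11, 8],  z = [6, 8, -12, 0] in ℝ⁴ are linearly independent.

Form the 4×4 matrix with these as columns; its determinant is 2728.
A nonzero determinant means the columns are linearly independent.

linearly independent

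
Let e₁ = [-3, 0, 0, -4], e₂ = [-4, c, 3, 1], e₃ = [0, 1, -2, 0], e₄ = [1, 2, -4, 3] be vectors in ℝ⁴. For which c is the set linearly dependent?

c = -3/2

Place the vectors as rows of a 4×4 matrix; dependence ⇔ determinant zero.
Cofactor expansion gives det = 10*c + 15.
Setting this to zero gives c = -3/2.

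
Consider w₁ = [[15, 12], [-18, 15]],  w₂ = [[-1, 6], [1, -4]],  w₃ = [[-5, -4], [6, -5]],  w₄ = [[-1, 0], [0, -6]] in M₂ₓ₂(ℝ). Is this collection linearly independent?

Take coordinates with respect to the standard basis {E₁₁, E₁₂, E₂₁, E₂₂}.
One vector is a scalar multiple of another, so the set is dependent.

linearly dependent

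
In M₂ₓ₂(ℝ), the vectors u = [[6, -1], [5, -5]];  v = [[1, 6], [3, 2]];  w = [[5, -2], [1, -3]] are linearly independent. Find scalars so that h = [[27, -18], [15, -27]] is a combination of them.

Work in coordinates with respect to the standard basis {E₁₁, E₁₂, E₂₁, E₂₂}.
Solve the system with u, v, w as columns and h as the right-hand side.
Row-reducing the augmented matrix gives the unique coefficients (c₁, c₂, c₃) = (4, -2, 1).

h = 4u - 2v + w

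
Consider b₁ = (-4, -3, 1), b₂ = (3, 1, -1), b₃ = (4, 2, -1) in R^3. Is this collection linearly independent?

linearly independent

Row-reduce the matrix whose columns are b₁, b₂, b₃.
The reduction yields 3 nonzero rows, so the rank is 3.
Since rank = 3 (the number of vectors), the set is linearly independent.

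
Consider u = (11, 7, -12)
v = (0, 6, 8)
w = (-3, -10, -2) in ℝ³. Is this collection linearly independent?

Row-reduce the matrix whose columns are u, v, w.
The reduction yields 3 nonzero rows, so the rank is 3.
Since rank = 3 (the number of vectors), the set is linearly independent.

linearly independent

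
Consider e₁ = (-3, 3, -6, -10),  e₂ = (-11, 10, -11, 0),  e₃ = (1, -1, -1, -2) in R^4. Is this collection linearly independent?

Row-reduce the matrix whose columns are e₁, e₂, e₃.
The reduction yields 3 nonzero rows, so the rank is 3.
Since rank = 3 (the number of vectors), the set is linearly independent.

linearly independent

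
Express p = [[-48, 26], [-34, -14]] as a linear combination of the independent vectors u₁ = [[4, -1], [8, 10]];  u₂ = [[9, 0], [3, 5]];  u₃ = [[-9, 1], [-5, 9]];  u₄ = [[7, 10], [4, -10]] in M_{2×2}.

p = -2u₁ - 2u₂ + 4u₃ + 2u₄

Identify each element with its coordinate vector in ℝ⁴ via {E₁₁, E₁₂, E₂₁, E₂₂}.
Since u₁, u₂, u₃, u₄ are independent, the coefficients expressing p are uniquely determined by a linear system.
The system has the unique solution (a₁, …, a₄) = (-2, -2, 4, 2).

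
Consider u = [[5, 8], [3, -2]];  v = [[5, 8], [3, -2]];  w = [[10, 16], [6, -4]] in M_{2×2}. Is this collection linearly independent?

Write each element as a coordinate vector in ℝ⁴ using {E₁₁, E₁₂, E₂₁, E₂₂}.
Place the vectors as rows of a 3×4 matrix and reduce to echelon form.
The reduction yields 1 nonzero row, so the rank is 1.
Since rank 1 < 3, the set is linearly dependent.

linearly dependent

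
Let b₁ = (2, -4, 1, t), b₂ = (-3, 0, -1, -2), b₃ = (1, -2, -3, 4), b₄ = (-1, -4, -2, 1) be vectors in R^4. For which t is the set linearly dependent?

Dependence holds iff the 4×4 matrix [b₁ b₂ b₃ b₄] is singular.
Cofactor expansion gives det = 30 - 30*t.
Solving 30 - 30*t = 0 yields t = 1.

t = 1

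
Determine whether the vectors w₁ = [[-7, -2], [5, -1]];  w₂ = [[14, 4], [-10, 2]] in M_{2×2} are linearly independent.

Take coordinates with respect to the standard basis {E₁₁, E₁₂, E₂₁, E₂₂}.
One vector is a scalar multiple of another, so the set is dependent.

linearly dependent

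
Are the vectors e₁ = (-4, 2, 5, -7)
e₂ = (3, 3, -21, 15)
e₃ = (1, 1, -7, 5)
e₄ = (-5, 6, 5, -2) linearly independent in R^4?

linearly dependent

One vector is a scalar multiple of another, so the set is dependent.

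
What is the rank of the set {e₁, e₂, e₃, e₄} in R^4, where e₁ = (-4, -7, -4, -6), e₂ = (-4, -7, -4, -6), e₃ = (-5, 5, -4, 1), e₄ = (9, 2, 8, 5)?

Apply Gaussian elimination to the matrix whose rows are e₁, e₂, e₃, e₄.
Exactly 2 pivots survive; hence the rank is 2.

2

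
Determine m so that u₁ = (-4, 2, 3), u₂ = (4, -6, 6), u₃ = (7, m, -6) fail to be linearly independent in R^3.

m = -19/6

The vectors are dependent exactly when the determinant of the matrix with rows u₁, u₂, u₃ vanishes.
Cofactor expansion gives det = 36*m + 114.
Setting this to zero gives m = -19/6.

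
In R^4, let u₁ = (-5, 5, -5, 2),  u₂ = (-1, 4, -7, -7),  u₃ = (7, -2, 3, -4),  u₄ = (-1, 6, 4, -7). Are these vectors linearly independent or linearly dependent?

linearly independent

Row-reduce the matrix whose columns are u₁, u₂, u₃, u₄.
The reduction yields 4 nonzero rows, so the rank is 4.
Since rank = 4 (the number of vectors), the set is linearly independent.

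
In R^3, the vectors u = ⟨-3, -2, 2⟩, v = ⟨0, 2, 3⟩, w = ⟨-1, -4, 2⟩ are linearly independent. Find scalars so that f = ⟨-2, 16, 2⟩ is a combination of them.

Since u, v, w are independent, the coefficients expressing f are uniquely determined by a linear system.
Row-reducing the augmented matrix gives the unique coefficients (c₁, c₂, c₃) = (2, 2, -4).

f = 2u + 2v - 4w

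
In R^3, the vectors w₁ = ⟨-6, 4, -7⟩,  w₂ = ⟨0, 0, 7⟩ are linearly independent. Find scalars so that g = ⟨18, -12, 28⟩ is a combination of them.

g = -3w₁ + w₂

Write g = a₁w₁ + a₂w₂ and equate components.
Row-reducing the augmented matrix gives the unique coefficients (a₁, a₂) = (-3, 1).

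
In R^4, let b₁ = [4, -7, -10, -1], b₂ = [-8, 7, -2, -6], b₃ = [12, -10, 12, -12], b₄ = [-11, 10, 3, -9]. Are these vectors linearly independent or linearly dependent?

linearly independent

Row-reduce the matrix whose columns are b₁, b₂, b₃, b₄.
The reduction yields 4 nonzero rows, so the rank is 4.
Since rank = 4 (the number of vectors), the set is linearly independent.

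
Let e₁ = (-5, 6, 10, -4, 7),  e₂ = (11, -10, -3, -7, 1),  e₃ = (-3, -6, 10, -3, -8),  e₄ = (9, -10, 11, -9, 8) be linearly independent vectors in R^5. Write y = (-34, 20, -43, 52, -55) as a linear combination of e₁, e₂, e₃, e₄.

y = -4e₁ - 3e₂ + e₃ - 2e₄

Set up the augmented matrix [e₁ | e₂ | e₃ | e₄ | y] and row-reduce.
Row-reducing the augmented matrix gives the unique coefficients (α₁, …, α₄) = (-4, -3, 1, -2).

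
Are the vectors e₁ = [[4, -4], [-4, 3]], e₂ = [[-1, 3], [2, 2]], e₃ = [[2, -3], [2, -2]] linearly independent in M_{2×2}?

linearly independent

Write each element as a coordinate vector in ℝ⁴ using {E₁₁, E₁₂, E₂₁, E₂₂}.
Place the vectors as rows of a 3×4 matrix and reduce to echelon form.
The reduction yields 3 nonzero rows, so the rank is 3.
Since rank = 3 (the number of vectors), the set is linearly independent.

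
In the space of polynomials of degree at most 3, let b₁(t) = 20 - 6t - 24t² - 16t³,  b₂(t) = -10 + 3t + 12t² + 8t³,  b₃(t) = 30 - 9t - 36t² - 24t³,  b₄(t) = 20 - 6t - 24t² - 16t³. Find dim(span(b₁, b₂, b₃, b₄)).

Use coordinates relative to {1, t, …, t³}.
Row-reduce the 4×4 matrix with these as rows.
The echelon form has 1 nonzero row, so the rank is 1.

1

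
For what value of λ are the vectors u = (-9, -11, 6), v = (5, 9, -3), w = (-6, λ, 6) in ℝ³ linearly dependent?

λ = 10

Dependence holds iff the 3×3 matrix [u v w] is singular.
The determinant works out to 3*λ - 30.
This vanishes exactly when λ = 10.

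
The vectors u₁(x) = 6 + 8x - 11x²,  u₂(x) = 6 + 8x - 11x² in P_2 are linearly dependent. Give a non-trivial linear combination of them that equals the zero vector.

Take coordinates with respect to {1, x, x²}.
Row-reduce the matrix with u₁, u₂ as columns; the null space gives the coefficients.
A generator of the null space is (1, -1).

u₁ - u₂ = 0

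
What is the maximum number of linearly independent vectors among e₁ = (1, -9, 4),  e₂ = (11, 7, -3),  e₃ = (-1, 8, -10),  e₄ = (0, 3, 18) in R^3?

3

Form the matrix with e₁, e₂, e₃, e₄ as columns and reduce.
The echelon form has 3 nonzero rows, so the rank is 3.
(With 4 elements in a 3-dimensional space the rank is at most 3.)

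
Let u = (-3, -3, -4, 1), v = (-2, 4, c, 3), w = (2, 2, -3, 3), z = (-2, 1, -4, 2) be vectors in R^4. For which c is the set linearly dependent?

Dependence holds iff the 4×4 matrix [u v w z] is singular.
Cofactor expansion gives det = -33*c - 159.
Setting this to zero gives c = -53/11.

c = -53/11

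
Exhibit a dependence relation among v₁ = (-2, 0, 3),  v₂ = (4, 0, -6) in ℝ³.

Row-reduce the matrix with v₁, v₂ as columns; the null space gives the coefficients.
The free variable yields coefficients (2, 1) (any nonzero multiple also works).

2v₁ + v₂ = 0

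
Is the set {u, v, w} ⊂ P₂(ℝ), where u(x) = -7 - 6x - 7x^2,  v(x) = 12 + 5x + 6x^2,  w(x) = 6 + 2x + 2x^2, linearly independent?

linearly independent

Take coordinates with respect to the standard basis {1, x, x^2}.
The matrix [u|v|w] has determinant -16.
A nonzero determinant means the columns are linearly independent.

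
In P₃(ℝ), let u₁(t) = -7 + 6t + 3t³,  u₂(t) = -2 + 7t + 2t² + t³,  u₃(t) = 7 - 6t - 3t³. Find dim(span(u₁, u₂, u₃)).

Pass to coordinate vectors with respect to the basis {1, t, …, t³}.
Row-reduce the 3×4 matrix with these as rows.
There are 2 pivot columns, so rank = 2.

2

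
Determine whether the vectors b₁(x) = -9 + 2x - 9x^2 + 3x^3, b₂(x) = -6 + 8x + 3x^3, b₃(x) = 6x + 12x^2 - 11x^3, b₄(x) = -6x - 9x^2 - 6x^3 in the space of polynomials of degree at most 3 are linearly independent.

Write each element as a coordinate vector in ℝ⁴ using {1, x, …, x^3}.
Row-reduce the matrix whose columns are b₁, b₂, b₃, b₄.
The reduction yields 4 nonzero rows, so the rank is 4.
Since rank = 4 (the number of vectors), the set is linearly independent.

linearly independent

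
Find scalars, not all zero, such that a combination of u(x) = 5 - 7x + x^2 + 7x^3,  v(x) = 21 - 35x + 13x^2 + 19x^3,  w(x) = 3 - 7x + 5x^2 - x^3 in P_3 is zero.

Write each element as a vector in ℝ⁴ using {1, x, …, x^3}.
Set up α₁u + … + α₃w = 0 and solve the homogeneous system.
A generator of the null space is (3, -1, 2).

3u - v + 2w = 0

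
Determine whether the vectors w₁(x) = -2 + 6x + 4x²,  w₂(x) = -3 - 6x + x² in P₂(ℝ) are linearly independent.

linearly independent

Write each element as a coordinate vector in ℝ³ using {1, x, x²}.
Place the vectors as rows of a 2×3 matrix and reduce to echelon form.
The reduction yields 2 nonzero rows, so the rank is 2.
Since rank = 2 (the number of vectors), the set is linearly independent.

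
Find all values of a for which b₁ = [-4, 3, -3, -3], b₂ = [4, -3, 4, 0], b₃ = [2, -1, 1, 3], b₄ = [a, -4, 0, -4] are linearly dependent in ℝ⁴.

a = -4/3

The vectors are dependent exactly when the determinant of the matrix with rows b₁, b₂, b₃, b₄ vanishes.
Cofactor expansion gives det = -6*a - 8.
This vanishes exactly when a = -4/3.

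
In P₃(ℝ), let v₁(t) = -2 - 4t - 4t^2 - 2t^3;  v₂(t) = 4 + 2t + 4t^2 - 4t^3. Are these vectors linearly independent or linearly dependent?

Take coordinates with respect to the standard basis {1, t, …, t^3}.
Row-reduce the matrix whose columns are v₁, v₂.
The reduction yields 2 nonzero rows, so the rank is 2.
Since rank = 2 (the number of vectors), the set is linearly independent.

linearly independent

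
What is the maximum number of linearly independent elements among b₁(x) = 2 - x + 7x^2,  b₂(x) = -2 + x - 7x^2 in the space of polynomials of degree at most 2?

1

Represent each element by its coordinate vector in ℝ³.
Form the matrix with b₁, b₂ as columns and reduce.
Exactly 1 pivot survives; hence the rank is 1.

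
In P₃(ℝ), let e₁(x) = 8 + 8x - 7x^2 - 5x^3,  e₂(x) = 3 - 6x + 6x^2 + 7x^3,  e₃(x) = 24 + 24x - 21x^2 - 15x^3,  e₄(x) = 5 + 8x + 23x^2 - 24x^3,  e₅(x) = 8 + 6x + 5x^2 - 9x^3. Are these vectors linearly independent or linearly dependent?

linearly dependent

Take coordinates with respect to the standard basis {1, x, …, x^3}.
There are 5 vectors in a 4-dimensional space, so they cannot be linearly independent.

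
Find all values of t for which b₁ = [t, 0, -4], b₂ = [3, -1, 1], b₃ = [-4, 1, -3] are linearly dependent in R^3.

t = -2

Place the vectors as rows of a 3×3 matrix; dependence ⇔ determinant zero.
Cofactor expansion gives det = 2*t + 4.
Solving 2*t + 4 = 0 yields t = -2.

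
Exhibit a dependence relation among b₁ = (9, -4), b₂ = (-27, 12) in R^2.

Write the vectors as columns of a matrix and find a nonzero vector in its null space.
One solution (up to scaling) is (3, 1).

3b₁ + b₂ = 0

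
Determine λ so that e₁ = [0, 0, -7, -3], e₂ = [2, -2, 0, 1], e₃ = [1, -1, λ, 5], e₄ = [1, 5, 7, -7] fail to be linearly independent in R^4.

λ = 21/2

Place the vectors as rows of a 4×4 matrix; dependence ⇔ determinant zero.
Expanding, det = 378 - 36*λ.
This vanishes exactly when λ = 21/2.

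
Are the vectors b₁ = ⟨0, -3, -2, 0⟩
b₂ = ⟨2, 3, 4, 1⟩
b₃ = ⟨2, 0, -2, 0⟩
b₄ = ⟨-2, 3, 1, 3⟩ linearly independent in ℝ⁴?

linearly independent

Place the vectors as rows of a 4×4 matrix and reduce to echelon form.
The reduction yields 4 nonzero rows, so the rank is 4.
Since rank = 4 (the number of vectors), the set is linearly independent.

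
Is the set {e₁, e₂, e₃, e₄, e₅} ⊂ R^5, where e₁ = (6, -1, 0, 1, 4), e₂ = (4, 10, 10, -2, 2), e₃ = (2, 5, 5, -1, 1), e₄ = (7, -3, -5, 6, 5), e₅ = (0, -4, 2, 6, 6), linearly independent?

linearly dependent

One vector is a scalar multiple of another, so the set is dependent.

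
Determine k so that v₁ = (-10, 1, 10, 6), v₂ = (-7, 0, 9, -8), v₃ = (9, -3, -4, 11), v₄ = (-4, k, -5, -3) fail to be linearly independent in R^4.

Dependence holds iff the 4×4 matrix [v₁ v₂ v₃ v₄] is singular.
Expanding, det = 3752 - 938*k.
This vanishes exactly when k = 4.

k = 4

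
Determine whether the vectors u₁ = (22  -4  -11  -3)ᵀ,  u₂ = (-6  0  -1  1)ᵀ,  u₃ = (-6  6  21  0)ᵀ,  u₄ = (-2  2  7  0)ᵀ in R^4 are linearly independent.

One vector is a scalar multiple of another, so the set is dependent.

linearly dependent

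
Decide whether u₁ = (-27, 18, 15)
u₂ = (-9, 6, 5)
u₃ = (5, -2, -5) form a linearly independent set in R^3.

linearly dependent

One vector is a scalar multiple of another, so the set is dependent.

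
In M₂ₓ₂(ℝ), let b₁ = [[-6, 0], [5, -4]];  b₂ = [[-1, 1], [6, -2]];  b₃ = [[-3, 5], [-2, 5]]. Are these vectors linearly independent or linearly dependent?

linearly independent

Write each element as a coordinate vector in ℝ⁴ using {E₁₁, E₁₂, E₂₁, E₂₂}.
Row-reduce the matrix whose columns are b₁, b₂, b₃.
The reduction yields 3 nonzero rows, so the rank is 3.
Since rank = 3 (the number of vectors), the set is linearly independent.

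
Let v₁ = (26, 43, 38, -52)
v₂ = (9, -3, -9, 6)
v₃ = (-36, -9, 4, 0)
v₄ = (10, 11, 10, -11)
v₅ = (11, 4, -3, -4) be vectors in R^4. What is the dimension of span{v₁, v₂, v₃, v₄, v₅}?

3

Row-reduce the 5×4 matrix with these as rows.
Exactly 3 pivots survive; hence the rank is 3.
(With 5 elements in a 4-dimensional space the rank is at most 4.)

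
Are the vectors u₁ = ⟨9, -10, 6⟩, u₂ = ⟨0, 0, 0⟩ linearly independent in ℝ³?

One of the vectors is the zero vector, so the set is linearly dependent.

linearly dependent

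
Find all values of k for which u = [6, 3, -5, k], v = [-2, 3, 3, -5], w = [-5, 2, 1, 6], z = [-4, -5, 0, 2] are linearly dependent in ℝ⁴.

k = 11

The vectors are dependent exactly when the determinant of the matrix with rows u, v, w, z vanishes.
Expanding, det = 847 - 77*k.
This vanishes exactly when k = 11.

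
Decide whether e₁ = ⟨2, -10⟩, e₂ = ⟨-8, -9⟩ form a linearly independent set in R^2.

linearly independent

Place the vectors as rows of a 2×2 matrix and reduce to echelon form.
The reduction yields 2 nonzero rows, so the rank is 2.
Since rank = 2 (the number of vectors), the set is linearly independent.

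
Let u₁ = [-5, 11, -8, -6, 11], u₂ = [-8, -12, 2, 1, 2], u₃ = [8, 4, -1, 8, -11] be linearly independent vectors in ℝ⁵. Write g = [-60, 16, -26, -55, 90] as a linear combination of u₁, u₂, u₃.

g = 4u₁ + u₂ - 4u₃

Since u₁, u₂, u₃ are independent, the coefficients expressing g are uniquely determined by a linear system.
The system has the unique solution (a₁, a₂, a₃) = (4, 1, -4).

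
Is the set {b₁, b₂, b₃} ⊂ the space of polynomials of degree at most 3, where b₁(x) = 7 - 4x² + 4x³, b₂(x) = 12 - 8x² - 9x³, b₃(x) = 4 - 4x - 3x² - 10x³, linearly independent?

Take coordinates with respect to the standard basis {1, x, …, x³}.
Row-reduce the matrix whose columns are b₁, b₂, b₃.
The reduction yields 3 nonzero rows, so the rank is 3.
Since rank = 3 (the number of vectors), the set is linearly independent.

linearly independent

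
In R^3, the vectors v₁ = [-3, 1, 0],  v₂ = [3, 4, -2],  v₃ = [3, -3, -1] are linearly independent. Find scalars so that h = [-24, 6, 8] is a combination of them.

Set up the augmented matrix [v₁ | v₂ | v₃ | h] and row-reduce.
The system has the unique solution (a₁, a₂, a₃) = (2, -2, -4).

h = 2v₁ - 2v₂ - 4v₃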